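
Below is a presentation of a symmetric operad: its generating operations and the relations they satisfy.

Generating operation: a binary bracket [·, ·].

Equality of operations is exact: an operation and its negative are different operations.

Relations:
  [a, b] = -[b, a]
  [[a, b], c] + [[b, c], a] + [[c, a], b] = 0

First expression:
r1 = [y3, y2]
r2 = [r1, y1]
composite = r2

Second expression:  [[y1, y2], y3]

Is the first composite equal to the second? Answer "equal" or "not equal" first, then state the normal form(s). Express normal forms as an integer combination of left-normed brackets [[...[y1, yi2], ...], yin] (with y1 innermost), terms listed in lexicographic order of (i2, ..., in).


not equal; first: [[y1, y2], y3] - [[y1, y3], y2]; second: [[y1, y2], y3]

In normal form, the first expression is [[y1, y2], y3] - [[y1, y3], y2]
In normal form, the second expression is [[y1, y2], y3]
Distinct normal forms: not equal.


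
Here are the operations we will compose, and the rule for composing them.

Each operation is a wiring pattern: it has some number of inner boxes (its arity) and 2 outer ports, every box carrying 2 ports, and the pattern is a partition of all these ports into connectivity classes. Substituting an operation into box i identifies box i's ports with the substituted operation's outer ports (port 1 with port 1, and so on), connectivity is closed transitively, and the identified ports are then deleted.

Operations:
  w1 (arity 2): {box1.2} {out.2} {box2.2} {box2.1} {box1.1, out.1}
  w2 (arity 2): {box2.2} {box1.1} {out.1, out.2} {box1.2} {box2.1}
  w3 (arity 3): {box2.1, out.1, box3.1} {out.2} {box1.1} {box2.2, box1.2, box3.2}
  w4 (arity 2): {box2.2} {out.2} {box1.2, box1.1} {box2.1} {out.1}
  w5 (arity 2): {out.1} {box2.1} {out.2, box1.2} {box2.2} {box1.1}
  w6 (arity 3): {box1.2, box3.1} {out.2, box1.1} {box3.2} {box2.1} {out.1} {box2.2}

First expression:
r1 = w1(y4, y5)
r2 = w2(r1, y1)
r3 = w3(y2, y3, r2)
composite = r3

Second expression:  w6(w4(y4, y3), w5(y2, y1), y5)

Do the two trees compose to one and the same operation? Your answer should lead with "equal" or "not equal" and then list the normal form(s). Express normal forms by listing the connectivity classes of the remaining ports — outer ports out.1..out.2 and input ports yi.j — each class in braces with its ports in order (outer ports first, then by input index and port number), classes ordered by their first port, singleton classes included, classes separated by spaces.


not equal — first {out.1, y2.2, y3.1, y3.2} {out.2} {y1.1} {y1.2} {y2.1} {y4.1} {y4.2} {y5.1} {y5.2}, second {out.1} {out.2} {y1.1} {y1.2} {y2.1} {y2.2} {y3.1} {y3.2} {y4.1, y4.2} {y5.1} {y5.2}


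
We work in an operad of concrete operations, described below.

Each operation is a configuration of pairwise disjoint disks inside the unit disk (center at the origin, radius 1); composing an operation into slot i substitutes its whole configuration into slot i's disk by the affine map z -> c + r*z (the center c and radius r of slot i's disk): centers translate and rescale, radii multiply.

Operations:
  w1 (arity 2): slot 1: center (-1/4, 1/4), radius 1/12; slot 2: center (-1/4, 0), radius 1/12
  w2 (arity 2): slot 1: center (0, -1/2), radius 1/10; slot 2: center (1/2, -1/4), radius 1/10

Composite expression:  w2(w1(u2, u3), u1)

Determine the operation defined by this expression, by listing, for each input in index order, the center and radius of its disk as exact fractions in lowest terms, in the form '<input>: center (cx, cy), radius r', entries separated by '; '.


u1: center (1/2, -1/4), radius 1/10; u2: center (-1/40, -19/40), radius 1/120; u3: center (-1/40, -1/2), radius 1/120

Affine substitution under w2: radii multiply and u-centers shift.
input u2: applying the 2 nested substitutions gives center (-1/40, -19/40), radius 1/120
input u3: applying the 2 nested substitutions gives center (-1/40, -1/2), radius 1/120
input u1: applying the 1 nested substitution gives center (1/2, -1/4), radius 1/10


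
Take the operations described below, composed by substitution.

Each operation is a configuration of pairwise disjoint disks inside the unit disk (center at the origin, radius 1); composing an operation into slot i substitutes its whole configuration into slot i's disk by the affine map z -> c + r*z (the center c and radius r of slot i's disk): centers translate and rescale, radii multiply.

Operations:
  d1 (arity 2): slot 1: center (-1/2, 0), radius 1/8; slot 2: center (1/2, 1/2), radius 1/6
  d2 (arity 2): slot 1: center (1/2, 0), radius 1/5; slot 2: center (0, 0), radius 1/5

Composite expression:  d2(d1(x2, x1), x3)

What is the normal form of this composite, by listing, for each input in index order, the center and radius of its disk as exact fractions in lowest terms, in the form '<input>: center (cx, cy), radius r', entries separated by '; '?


x1: center (3/5, 1/10), radius 1/30; x2: center (2/5, 0), radius 1/40; x3: center (0, 0), radius 1/5


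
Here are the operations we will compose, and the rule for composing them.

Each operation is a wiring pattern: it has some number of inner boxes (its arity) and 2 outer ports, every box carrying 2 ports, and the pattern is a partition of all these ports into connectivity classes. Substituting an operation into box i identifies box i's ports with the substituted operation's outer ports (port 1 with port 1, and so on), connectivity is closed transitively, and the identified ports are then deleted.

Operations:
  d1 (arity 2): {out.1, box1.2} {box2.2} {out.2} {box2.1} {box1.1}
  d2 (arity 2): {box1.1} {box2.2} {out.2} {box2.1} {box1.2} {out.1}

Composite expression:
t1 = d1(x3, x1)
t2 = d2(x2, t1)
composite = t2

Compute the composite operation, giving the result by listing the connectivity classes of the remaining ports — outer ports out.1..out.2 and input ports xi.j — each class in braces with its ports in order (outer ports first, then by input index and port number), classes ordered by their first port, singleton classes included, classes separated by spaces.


{out.1} {out.2} {x1.1} {x1.2} {x2.1} {x2.2} {x3.1} {x3.2}

Two ports join when wires chain via d2-identified ports.
after d1, the pattern on (x3, x1) reads {out.1, x3.2} {out.2} {x1.1} {x1.2} {x3.1} (out.j = its outer ports)
after d2, the pattern on (x2, x3, x1) reads {out.1} {out.2} {x1.1} {x1.2} {x2.1} {x2.2} {x3.1} {x3.2} (out.j = its outer ports)


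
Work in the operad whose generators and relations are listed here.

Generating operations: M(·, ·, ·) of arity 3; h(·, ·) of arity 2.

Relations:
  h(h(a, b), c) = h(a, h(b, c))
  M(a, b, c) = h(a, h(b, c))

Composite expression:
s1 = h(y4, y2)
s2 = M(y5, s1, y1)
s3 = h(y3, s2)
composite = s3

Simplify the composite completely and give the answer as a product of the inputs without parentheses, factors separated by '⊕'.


y3 ⊕ y5 ⊕ y4 ⊕ y2 ⊕ y1

Key point: h is associative — brackets drop, the y-order remains.
h(y4, y2) spells out as y4 ⊕ y2
M(y5, h(y4, y2), y1) spells out as y5 ⊕ y4 ⊕ y2 ⊕ y1
h(y3, M(y5, h(y4, y2), y1)) spells out as y3 ⊕ y5 ⊕ y4 ⊕ y2 ⊕ y1


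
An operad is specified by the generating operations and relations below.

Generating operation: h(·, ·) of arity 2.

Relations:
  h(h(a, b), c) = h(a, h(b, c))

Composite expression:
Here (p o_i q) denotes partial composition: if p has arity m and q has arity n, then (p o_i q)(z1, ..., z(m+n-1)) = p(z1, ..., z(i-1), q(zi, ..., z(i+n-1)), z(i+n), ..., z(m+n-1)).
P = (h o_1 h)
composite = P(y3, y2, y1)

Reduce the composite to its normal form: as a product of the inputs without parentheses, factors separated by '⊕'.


y3 ⊕ y2 ⊕ y1

Key point: h is associative — brackets drop, the y-order remains.
h(y3, y2) reduces to y3 ⊕ y2
h(h(y3, y2), y1) reduces to y3 ⊕ y2 ⊕ y1


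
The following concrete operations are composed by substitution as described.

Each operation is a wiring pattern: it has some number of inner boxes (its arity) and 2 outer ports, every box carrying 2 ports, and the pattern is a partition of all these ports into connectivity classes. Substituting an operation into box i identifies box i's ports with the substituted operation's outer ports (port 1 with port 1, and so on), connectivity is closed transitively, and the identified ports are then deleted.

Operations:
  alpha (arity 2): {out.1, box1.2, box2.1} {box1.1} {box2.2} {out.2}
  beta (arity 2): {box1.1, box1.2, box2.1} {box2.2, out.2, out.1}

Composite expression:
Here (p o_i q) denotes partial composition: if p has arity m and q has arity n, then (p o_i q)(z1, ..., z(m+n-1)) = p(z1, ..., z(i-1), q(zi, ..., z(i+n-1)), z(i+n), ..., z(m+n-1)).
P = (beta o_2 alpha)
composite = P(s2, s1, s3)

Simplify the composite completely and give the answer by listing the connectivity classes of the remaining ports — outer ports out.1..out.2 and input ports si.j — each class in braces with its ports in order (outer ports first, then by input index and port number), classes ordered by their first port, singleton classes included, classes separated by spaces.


{out.1, out.2} {s1.1} {s1.2, s2.1, s2.2, s3.1} {s3.2}

After gluing at beta, chains via deleted ports link the s-ports.
alpha over (s1, s3) gives {out.1, s1.2, s3.1} {out.2} {s1.1} {s3.2}, out.j being that stage's outer ports
beta over (s2, s1, s3) gives {out.1, out.2} {s1.1} {s1.2, s2.1, s2.2, s3.1} {s3.2}, out.j being that stage's outer ports


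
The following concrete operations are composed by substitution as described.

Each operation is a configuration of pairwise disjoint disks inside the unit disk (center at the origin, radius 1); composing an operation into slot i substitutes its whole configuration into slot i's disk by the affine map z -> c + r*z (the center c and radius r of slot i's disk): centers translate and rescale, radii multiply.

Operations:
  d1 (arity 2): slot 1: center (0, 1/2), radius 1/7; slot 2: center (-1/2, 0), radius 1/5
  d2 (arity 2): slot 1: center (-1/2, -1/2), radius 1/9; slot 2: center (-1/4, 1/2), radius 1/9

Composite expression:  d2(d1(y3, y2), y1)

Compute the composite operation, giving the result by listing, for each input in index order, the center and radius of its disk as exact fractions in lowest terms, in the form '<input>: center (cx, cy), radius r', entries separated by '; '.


y1: center (-1/4, 1/2), radius 1/9; y2: center (-5/9, -1/2), radius 1/45; y3: center (-1/2, -4/9), radius 1/63

Nesting under d2 composes maps z -> c + r*z down each y-path.
for y3, the 2-step affine chain lands on center (-1/2, -4/9), radius 1/63
for y2, the 2-step affine chain lands on center (-5/9, -1/2), radius 1/45
for y1, the 1-step affine chain lands on center (-1/4, 1/2), radius 1/9


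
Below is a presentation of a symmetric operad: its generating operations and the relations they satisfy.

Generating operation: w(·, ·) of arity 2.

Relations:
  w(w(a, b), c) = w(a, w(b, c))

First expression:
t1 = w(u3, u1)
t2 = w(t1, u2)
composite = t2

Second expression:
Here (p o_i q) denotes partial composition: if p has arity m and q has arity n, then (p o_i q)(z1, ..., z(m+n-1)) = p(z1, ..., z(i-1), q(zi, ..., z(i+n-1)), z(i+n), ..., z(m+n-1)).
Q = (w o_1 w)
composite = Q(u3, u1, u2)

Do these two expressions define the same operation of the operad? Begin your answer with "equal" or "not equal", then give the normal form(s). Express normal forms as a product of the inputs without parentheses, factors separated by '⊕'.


equal: each reduces to u3 ⊕ u1 ⊕ u2

In normal form, the first expression is u3 ⊕ u1 ⊕ u2
In normal form, the second expression is u3 ⊕ u1 ⊕ u2
The forms coincide; equal.


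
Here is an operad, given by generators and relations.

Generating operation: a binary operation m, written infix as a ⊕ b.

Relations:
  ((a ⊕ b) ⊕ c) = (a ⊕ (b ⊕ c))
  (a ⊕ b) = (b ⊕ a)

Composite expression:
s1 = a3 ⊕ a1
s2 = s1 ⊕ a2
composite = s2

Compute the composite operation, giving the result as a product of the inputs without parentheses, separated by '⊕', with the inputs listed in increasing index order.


a1 ⊕ a2 ⊕ a3

Both nesting and order wash out for m; what remains is which a's occur.
(a3 ⊕ a1) reduces to a3 ⊕ a1
((a3 ⊕ a1) ⊕ a2) reduces to a3 ⊕ a1 ⊕ a2
sorting the factors by input index: a1 ⊕ a2 ⊕ a3


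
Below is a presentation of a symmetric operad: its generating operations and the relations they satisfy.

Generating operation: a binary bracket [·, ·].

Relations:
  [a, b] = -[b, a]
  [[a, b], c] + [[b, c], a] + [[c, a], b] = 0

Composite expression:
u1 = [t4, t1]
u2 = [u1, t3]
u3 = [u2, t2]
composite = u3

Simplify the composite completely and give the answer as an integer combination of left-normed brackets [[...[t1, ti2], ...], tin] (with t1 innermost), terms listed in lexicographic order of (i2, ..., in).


A multilinear Lie element is pinned by t1-initial words (t1 innermost).
Composite bracket: [[[t4, t1], t3], t2]
Expanding via [a, b] = ab - ba: 8 signed words (2^3 = 8).
The t1-initial words carry the normal form:
  t1t4t3t2 appears with sign -1, giving the term -[[[t1, t4], t3], t2]

-[[[t1, t4], t3], t2]


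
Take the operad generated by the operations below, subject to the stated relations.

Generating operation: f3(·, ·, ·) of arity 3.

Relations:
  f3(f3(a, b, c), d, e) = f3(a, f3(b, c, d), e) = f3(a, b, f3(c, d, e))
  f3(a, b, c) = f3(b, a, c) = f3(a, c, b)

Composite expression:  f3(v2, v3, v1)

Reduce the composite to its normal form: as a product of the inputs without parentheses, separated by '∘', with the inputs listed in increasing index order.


v1 ∘ v2 ∘ v3

Reordering under f3 is free, so list the v-inputs canonically.
f3(v2, v3, v1) unparenthesizes to v2 ∘ v3 ∘ v1
putting the inputs in ascending order: v1 ∘ v2 ∘ v3


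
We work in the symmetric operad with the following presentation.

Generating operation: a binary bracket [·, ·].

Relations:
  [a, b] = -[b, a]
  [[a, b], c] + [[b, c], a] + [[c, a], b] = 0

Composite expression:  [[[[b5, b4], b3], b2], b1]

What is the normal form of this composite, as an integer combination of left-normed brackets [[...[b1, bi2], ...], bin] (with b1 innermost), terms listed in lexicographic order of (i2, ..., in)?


[[[[b1, b2], b3], b4], b5] - [[[[b1, b2], b3], b5], b4] - [[[[b1, b2], b4], b5], b3] + [[[[b1, b2], b5], b4], b3] - [[[[b1, b3], b4], b5], b2] + [[[[b1, b3], b5], b4], b2] + [[[[b1, b4], b5], b3], b2] - [[[[b1, b5], b4], b3], b2]

A multilinear Lie element is pinned by b1-initial words (b1 innermost).
Composite bracket: [[[[b5, b4], b3], b2], b1]
Full expansion: 16 signed words from ab - ba (2^4 = 16).
Collect the words opening with b1:
  from b1b2b3b4b5, sign +1: term +[[[[b1, b2], b3], b4], b5]
  from b1b2b3b5b4, sign -1: term -[[[[b1, b2], b3], b5], b4]
  from b1b2b4b5b3, sign -1: term -[[[[b1, b2], b4], b5], b3]
  from b1b2b5b4b3, sign +1: term +[[[[b1, b2], b5], b4], b3]
  from b1b3b4b5b2, sign -1: term -[[[[b1, b3], b4], b5], b2]
  from b1b3b5b4b2, sign +1: term +[[[[b1, b3], b5], b4], b2]
  from b1b4b5b3b2, sign +1: term +[[[[b1, b4], b5], b3], b2]
  from b1b5b4b3b2, sign -1: term -[[[[b1, b5], b4], b3], b2]


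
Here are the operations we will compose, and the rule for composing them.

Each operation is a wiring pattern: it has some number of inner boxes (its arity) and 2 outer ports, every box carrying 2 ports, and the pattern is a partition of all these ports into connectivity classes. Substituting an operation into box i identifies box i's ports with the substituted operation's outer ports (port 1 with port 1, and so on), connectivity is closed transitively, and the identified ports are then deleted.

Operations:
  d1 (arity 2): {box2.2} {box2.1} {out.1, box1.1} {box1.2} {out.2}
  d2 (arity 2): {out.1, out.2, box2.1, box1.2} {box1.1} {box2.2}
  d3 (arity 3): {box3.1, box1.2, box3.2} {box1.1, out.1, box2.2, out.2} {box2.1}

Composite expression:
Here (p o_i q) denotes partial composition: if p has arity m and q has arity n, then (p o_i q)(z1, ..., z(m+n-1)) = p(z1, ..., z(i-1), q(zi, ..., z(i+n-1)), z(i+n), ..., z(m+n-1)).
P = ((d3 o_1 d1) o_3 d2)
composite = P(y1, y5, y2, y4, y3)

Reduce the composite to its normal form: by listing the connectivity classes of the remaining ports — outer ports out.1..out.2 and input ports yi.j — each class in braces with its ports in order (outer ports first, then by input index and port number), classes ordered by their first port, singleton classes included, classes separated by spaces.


Reachability decides: close wires over d3-identified ports.
after d1, the pattern on (y1, y5) reads {out.1, y1.1} {out.2} {y1.2} {y5.1} {y5.2} (out.j = its outer ports)
after d2, the pattern on (y2, y4) reads {out.1, out.2, y2.2, y4.1} {y2.1} {y4.2} (out.j = its outer ports)
after d3, the pattern on (y1, y5, y2, y4, y3) reads {out.1, out.2, y1.1, y2.2, y4.1} {y1.2} {y2.1} {y3.1, y3.2} {y4.2} {y5.1} {y5.2} (out.j = its outer ports)

{out.1, out.2, y1.1, y2.2, y4.1} {y1.2} {y2.1} {y3.1, y3.2} {y4.2} {y5.1} {y5.2}


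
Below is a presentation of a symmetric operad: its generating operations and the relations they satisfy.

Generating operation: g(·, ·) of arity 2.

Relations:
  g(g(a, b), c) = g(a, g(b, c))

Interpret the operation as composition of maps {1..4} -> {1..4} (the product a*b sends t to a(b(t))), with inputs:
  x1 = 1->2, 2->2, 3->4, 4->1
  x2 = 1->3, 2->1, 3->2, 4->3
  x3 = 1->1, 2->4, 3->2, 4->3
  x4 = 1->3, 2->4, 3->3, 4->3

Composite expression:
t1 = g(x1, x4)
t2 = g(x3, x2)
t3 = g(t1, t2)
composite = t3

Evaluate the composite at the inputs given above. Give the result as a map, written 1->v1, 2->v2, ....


1->1, 2->4, 3->4, 4->1


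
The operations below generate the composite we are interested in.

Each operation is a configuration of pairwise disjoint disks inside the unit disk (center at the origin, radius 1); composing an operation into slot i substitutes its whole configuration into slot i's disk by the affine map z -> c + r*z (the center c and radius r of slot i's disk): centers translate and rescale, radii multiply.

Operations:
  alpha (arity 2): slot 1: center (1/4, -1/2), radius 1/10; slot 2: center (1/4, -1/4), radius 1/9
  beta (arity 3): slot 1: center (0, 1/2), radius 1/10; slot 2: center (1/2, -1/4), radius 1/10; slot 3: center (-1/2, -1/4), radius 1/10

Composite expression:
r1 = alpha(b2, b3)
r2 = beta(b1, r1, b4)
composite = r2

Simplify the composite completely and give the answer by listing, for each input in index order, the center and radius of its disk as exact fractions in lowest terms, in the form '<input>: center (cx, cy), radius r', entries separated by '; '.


Affine substitution under beta: radii multiply and b-centers shift.
input b1: applying the 1 nested substitution gives center (0, 1/2), radius 1/10
input b2: applying the 2 nested substitutions gives center (21/40, -3/10), radius 1/100
input b3: applying the 2 nested substitutions gives center (21/40, -11/40), radius 1/90
input b4: applying the 1 nested substitution gives center (-1/2, -1/4), radius 1/10

b1: center (0, 1/2), radius 1/10; b2: center (21/40, -3/10), radius 1/100; b3: center (21/40, -11/40), radius 1/90; b4: center (-1/2, -1/4), radius 1/10


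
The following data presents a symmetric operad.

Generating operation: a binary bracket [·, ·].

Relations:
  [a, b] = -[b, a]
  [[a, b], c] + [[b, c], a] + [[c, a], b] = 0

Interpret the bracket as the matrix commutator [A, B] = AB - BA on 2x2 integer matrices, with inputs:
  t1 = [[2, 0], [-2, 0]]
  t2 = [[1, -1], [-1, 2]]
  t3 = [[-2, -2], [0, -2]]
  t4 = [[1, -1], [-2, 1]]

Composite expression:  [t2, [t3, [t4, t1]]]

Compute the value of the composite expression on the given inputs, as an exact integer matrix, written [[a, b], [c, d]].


[[8, 8], [-16, -8]]

[t4, t1] = [[2, 2], [-4, -2]]
[t3, [t4, t1]] = [[8, 8], [0, -8]]
[t2, [t3, [t4, t1]]] = [[8, 8], [-16, -8]]


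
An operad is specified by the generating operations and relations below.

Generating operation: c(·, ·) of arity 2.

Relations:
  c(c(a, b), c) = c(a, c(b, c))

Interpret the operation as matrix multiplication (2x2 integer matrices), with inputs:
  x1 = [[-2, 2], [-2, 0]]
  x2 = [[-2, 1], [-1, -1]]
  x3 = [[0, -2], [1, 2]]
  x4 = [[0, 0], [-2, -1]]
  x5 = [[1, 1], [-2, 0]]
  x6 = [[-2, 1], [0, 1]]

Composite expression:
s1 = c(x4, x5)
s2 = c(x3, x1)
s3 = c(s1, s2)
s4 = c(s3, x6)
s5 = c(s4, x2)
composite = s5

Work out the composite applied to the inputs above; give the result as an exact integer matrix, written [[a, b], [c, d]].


c(x4, x5) = [[0, 0], [0, -2]]
c(x3, x1) = [[4, 0], [-6, 2]]
c(c(x4, x5), c(x3, x1)) = [[0, 0], [12, -4]]
c(c(c(x4, x5), c(x3, x1)), x6) = [[0, 0], [-24, 8]]
c(c(c(c(x4, x5), c(x3, x1)), x6), x2) = [[0, 0], [40, -32]]

[[0, 0], [40, -32]]


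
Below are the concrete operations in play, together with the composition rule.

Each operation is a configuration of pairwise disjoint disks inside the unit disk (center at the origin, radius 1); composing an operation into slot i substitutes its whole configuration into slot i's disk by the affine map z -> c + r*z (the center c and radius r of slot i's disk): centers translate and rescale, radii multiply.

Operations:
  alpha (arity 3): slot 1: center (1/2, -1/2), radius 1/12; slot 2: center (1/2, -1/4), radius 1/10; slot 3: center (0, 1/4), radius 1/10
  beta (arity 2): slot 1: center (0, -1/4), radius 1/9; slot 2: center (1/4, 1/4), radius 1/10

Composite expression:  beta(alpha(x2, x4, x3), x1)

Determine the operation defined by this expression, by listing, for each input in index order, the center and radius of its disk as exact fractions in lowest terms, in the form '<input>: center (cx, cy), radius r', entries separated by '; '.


x1: center (1/4, 1/4), radius 1/10; x2: center (1/18, -11/36), radius 1/108; x3: center (0, -2/9), radius 1/90; x4: center (1/18, -5/18), radius 1/90

Nesting under beta composes maps z -> c + r*z down each x-path.
x2 passes through 2 substitutions, ending at center (1/18, -11/36), radius 1/108
x4 passes through 2 substitutions, ending at center (1/18, -5/18), radius 1/90
x3 passes through 2 substitutions, ending at center (0, -2/9), radius 1/90
x1 passes through 1 substitution, ending at center (1/4, 1/4), radius 1/10


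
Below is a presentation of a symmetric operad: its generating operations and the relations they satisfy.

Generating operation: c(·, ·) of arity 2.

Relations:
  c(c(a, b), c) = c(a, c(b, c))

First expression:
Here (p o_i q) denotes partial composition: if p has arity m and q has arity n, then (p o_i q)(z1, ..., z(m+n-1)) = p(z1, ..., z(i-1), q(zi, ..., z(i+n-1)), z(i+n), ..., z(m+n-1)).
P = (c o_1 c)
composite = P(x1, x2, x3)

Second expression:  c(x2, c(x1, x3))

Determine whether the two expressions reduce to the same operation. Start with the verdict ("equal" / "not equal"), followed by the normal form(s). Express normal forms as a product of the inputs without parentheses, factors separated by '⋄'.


The first expression, normalized: x1 ⋄ x2 ⋄ x3
The second expression, normalized: x2 ⋄ x1 ⋄ x3
The forms do not match — not equal.

not equal: they reduce to x1 ⋄ x2 ⋄ x3 and x2 ⋄ x1 ⋄ x3


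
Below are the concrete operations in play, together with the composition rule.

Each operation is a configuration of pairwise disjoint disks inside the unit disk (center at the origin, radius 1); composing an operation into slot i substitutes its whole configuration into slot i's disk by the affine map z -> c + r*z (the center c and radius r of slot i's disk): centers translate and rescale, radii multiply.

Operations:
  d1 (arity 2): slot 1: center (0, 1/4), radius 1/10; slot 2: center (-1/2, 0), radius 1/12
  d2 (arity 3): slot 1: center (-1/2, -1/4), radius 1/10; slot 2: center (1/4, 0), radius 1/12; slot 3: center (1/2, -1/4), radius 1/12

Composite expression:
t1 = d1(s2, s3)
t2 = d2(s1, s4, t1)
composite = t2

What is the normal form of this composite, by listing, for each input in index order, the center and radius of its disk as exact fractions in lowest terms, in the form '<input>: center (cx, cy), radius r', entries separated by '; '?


s1: center (-1/2, -1/4), radius 1/10; s2: center (1/2, -11/48), radius 1/120; s3: center (11/24, -1/4), radius 1/144; s4: center (1/4, 0), radius 1/12

Follow each s-input down from d2: c' goes to c + r*c', radius to r*r'.
input s1: applying the 1 nested substitution gives center (-1/2, -1/4), radius 1/10
input s4: applying the 1 nested substitution gives center (1/4, 0), radius 1/12
input s2: applying the 2 nested substitutions gives center (1/2, -11/48), radius 1/120
input s3: applying the 2 nested substitutions gives center (11/24, -1/4), radius 1/144


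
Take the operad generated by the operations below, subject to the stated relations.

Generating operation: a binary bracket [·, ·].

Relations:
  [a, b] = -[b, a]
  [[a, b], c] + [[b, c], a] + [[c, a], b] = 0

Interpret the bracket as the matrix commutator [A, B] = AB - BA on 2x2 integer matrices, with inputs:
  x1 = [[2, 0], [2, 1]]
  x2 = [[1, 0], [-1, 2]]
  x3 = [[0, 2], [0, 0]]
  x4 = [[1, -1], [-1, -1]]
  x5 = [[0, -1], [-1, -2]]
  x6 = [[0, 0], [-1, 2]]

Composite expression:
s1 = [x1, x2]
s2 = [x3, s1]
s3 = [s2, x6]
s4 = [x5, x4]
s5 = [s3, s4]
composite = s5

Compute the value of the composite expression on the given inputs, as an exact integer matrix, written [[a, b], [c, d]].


[[0, 0], [0, 0]]

[x1, x2] = [[0, 0], [-1, 0]]
[x3, [x1, x2]] = [[-2, 0], [0, 2]]
[[x3, [x1, x2]], x6] = [[0, 0], [-4, 0]]
[x5, x4] = [[0, 0], [0, 0]]
[[[x3, [x1, x2]], x6], [x5, x4]] = [[0, 0], [0, 0]]


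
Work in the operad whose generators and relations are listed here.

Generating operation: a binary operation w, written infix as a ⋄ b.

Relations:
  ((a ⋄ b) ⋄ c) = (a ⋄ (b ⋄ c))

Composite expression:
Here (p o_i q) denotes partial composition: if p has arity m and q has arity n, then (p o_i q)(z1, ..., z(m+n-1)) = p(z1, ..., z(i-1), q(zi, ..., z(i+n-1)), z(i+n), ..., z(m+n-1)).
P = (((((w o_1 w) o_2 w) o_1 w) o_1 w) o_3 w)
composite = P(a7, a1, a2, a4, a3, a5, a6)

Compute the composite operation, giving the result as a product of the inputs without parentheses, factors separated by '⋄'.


a7 ⋄ a1 ⋄ a2 ⋄ a4 ⋄ a3 ⋄ a5 ⋄ a6

Every regrouping of w is equal, so read the a-inputs in written order.
(a7 ⋄ a1) collapses to a7 ⋄ a1
(a2 ⋄ a4) collapses to a2 ⋄ a4
((a7 ⋄ a1) ⋄ (a2 ⋄ a4)) collapses to a7 ⋄ a1 ⋄ a2 ⋄ a4
(a3 ⋄ a5) collapses to a3 ⋄ a5
(((a7 ⋄ a1) ⋄ (a2 ⋄ a4)) ⋄ (a3 ⋄ a5)) collapses to a7 ⋄ a1 ⋄ a2 ⋄ a4 ⋄ a3 ⋄ a5
((((a7 ⋄ a1) ⋄ (a2 ⋄ a4)) ⋄ (a3 ⋄ a5)) ⋄ a6) collapses to a7 ⋄ a1 ⋄ a2 ⋄ a4 ⋄ a3 ⋄ a5 ⋄ a6


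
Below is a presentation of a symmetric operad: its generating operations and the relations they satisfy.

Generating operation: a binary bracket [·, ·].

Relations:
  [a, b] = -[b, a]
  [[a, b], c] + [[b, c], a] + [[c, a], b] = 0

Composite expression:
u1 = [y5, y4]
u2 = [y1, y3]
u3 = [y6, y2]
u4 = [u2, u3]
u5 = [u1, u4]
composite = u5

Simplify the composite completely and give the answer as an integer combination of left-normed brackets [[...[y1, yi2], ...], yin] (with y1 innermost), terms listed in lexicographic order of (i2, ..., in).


-[[[[[y1, y3], y2], y6], y4], y5] + [[[[[y1, y3], y2], y6], y5], y4] + [[[[[y1, y3], y6], y2], y4], y5] - [[[[[y1, y3], y6], y2], y5], y4]

In the tensor algebra, words opening y1 carry the y1-anchored form.
Composite bracket: [[y5, y4], [[y1, y3], [y6, y2]]]
Applying ab - ba throughout gives 32 signed words (2^5 = 32).
Only words starting with y1 matter:
  from y1y3y2y6y4y5, sign -1: term -[[[[[y1, y3], y2], y6], y4], y5]
  from y1y3y2y6y5y4, sign +1: term +[[[[[y1, y3], y2], y6], y5], y4]
  from y1y3y6y2y4y5, sign +1: term +[[[[[y1, y3], y6], y2], y4], y5]
  from y1y3y6y2y5y4, sign -1: term -[[[[[y1, y3], y6], y2], y5], y4]


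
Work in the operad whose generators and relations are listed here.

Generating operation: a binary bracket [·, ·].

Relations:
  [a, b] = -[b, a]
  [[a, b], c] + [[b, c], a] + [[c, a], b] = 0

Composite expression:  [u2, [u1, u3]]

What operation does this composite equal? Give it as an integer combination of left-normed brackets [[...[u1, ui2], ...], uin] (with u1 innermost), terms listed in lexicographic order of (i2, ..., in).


-[[u1, u3], u2]

Skip Jacobi rewriting: expand, keep u1-initial words, read off terms.
Composite bracket: [u2, [u1, u3]]
Each bracket splits as ab - ba, giving 4 signed words (2^2 = 4).
Words beginning with u1 determine it all:
  u1u3u2 (sign -1) contributes -[[u1, u3], u2]


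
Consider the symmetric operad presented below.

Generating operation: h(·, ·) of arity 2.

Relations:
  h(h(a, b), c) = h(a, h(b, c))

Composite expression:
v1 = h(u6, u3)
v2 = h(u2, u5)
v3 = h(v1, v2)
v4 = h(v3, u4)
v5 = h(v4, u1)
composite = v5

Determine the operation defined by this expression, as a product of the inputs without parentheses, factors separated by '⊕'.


u6 ⊕ u3 ⊕ u2 ⊕ u5 ⊕ u4 ⊕ u1


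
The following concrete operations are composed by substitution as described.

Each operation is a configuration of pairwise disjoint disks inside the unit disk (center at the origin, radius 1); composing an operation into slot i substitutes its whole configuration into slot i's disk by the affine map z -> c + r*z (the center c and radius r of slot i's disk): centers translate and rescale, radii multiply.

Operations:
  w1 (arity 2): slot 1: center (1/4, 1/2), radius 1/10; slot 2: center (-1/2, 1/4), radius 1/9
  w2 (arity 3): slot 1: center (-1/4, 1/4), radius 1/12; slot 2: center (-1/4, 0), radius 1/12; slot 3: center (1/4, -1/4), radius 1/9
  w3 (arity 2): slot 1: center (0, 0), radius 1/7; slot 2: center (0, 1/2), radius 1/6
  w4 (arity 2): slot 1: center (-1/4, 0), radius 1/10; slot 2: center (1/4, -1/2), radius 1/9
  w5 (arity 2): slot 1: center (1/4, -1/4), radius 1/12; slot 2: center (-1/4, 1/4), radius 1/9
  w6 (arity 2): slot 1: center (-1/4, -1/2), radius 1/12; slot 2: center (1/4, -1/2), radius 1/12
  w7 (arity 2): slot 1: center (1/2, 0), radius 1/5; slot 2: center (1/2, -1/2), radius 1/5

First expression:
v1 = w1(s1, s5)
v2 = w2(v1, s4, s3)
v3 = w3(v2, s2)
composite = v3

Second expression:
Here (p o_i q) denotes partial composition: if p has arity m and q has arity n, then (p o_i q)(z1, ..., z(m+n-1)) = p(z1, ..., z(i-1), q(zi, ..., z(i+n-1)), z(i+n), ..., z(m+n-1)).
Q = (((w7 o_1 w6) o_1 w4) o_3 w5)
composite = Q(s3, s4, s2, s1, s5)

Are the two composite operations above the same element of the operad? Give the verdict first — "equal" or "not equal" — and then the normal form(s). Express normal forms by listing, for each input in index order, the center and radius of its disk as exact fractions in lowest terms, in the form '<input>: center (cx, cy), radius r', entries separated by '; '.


In normal form, the first expression is s1: center (-11/336, 1/24), radius 1/840; s2: center (0, 1/2), radius 1/6; s3: center (1/28, -1/28), radius 1/63; s4: center (-1/28, 0), radius 1/84; s5: center (-1/24, 13/336), radius 1/756
In normal form, the second expression is s1: center (131/240, -23/240), radius 1/540; s2: center (133/240, -5/48), radius 1/720; s3: center (107/240, -1/10), radius 1/600; s4: center (109/240, -13/120), radius 1/540; s5: center (1/2, -1/2), radius 1/5
They disagree, so not equal.

not equal — first s1: center (-11/336, 1/24), radius 1/840; s2: center (0, 1/2), radius 1/6; s3: center (1/28, -1/28), radius 1/63; s4: center (-1/28, 0), radius 1/84; s5: center (-1/24, 13/336), radius 1/756, second s1: center (131/240, -23/240), radius 1/540; s2: center (133/240, -5/48), radius 1/720; s3: center (107/240, -1/10), radius 1/600; s4: center (109/240, -13/120), radius 1/540; s5: center (1/2, -1/2), radius 1/5


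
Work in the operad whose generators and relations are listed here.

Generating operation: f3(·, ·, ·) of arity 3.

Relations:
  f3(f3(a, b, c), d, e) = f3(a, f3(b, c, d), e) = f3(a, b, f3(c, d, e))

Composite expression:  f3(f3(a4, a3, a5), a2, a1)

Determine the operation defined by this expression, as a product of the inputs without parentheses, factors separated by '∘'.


a4 ∘ a3 ∘ a5 ∘ a2 ∘ a1


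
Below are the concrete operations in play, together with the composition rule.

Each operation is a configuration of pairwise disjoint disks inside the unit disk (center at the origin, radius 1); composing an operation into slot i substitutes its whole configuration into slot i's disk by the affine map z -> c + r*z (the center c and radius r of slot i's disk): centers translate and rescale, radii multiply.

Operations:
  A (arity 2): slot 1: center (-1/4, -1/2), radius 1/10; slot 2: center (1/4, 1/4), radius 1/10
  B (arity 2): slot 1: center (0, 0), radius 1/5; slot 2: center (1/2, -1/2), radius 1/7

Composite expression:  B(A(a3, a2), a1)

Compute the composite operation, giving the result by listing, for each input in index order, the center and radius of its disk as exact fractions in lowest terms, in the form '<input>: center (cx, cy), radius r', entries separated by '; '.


a1: center (1/2, -1/2), radius 1/7; a2: center (1/20, 1/20), radius 1/50; a3: center (-1/20, -1/10), radius 1/50


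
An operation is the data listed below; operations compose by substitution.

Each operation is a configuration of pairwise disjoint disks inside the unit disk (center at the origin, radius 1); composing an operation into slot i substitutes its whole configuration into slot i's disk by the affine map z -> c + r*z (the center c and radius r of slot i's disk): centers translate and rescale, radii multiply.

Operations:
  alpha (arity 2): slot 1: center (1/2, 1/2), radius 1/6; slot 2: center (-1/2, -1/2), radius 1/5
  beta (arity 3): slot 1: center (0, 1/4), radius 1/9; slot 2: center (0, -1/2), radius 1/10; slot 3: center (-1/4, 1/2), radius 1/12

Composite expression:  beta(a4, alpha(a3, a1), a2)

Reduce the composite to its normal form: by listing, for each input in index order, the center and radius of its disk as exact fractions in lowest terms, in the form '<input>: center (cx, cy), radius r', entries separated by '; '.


Follow each a-input down from beta: c' goes to c + r*c', radius to r*r'.
input a4: composing its 1 substitution step yields center (0, 1/4), radius 1/9
input a3: composing its 2 substitution steps yields center (1/20, -9/20), radius 1/60
input a1: composing its 2 substitution steps yields center (-1/20, -11/20), radius 1/50
input a2: composing its 1 substitution step yields center (-1/4, 1/2), radius 1/12

a1: center (-1/20, -11/20), radius 1/50; a2: center (-1/4, 1/2), radius 1/12; a3: center (1/20, -9/20), radius 1/60; a4: center (0, 1/4), radius 1/9


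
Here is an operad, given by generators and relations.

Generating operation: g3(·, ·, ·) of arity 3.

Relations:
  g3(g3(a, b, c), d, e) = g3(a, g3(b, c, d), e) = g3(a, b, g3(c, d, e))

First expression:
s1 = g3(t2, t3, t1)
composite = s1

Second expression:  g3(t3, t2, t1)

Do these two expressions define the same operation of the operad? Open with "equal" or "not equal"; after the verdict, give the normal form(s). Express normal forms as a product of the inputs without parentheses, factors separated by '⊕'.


not equal: they reduce to t2 ⊕ t3 ⊕ t1 and t3 ⊕ t2 ⊕ t1


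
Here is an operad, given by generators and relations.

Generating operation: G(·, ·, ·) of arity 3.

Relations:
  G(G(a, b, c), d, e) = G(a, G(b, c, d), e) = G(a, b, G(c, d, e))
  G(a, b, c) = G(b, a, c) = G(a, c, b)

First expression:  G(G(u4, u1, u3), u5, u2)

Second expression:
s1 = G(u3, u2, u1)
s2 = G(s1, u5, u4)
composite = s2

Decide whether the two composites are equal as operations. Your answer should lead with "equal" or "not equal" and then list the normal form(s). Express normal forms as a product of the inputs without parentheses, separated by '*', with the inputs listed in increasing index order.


equal; the common form is u1 * u2 * u3 * u4 * u5


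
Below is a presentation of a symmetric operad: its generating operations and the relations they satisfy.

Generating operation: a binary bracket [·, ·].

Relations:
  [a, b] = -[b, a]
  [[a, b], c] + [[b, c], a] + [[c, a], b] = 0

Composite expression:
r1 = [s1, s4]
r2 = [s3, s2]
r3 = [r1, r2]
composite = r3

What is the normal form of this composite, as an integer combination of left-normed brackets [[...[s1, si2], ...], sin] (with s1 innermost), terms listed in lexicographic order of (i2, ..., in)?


Left-normed coefficients sit on the s1-initial expansion words.
Composite bracket: [[s1, s4], [s3, s2]]
Under [a, b] = ab - ba we get 8 signed associative words (2^3 = 8).
Coefficients come from the s1-initial words:
  from s1s4s2s3, sign -1: term -[[[s1, s4], s2], s3]
  from s1s4s3s2, sign +1: term +[[[s1, s4], s3], s2]

-[[[s1, s4], s2], s3] + [[[s1, s4], s3], s2]


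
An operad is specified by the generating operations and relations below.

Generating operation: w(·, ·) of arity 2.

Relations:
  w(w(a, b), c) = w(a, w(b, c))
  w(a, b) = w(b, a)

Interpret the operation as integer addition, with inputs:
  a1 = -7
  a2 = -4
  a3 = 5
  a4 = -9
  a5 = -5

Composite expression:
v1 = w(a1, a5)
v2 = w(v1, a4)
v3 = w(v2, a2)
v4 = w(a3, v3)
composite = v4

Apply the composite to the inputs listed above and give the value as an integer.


-20

w(a1, a5) = -12
w(w(a1, a5), a4) = -21
w(w(w(a1, a5), a4), a2) = -25
w(a3, w(w(w(a1, a5), a4), a2)) = -20


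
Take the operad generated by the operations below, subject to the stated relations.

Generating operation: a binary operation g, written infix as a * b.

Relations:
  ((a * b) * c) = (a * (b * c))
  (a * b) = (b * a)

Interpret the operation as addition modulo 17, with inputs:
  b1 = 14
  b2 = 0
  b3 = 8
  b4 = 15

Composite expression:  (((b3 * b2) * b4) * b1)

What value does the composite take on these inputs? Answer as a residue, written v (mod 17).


(b3 * b2) = 8
((b3 * b2) * b4) = 6
(((b3 * b2) * b4) * b1) = 3

3 (mod 17)


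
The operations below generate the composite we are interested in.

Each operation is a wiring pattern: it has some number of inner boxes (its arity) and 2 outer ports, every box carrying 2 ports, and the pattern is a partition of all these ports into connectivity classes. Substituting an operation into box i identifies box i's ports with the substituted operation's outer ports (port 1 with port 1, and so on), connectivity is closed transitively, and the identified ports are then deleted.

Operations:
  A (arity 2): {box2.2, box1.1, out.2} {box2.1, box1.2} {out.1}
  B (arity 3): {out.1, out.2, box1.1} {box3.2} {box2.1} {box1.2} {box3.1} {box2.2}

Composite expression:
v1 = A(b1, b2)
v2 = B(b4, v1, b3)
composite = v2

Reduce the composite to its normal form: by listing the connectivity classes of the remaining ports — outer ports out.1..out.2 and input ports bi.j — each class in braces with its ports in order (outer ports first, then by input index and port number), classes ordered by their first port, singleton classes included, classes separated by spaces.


{out.1, out.2, b4.1} {b1.1, b2.2} {b1.2, b2.1} {b3.1} {b3.2} {b4.2}

Two ports join when wires chain via B-identified ports.
A over (b1, b2) gives {out.1} {out.2, b1.1, b2.2} {b1.2, b2.1}, out.j being that stage's outer ports
B over (b4, b1, b2, b3) gives {out.1, out.2, b4.1} {b1.1, b2.2} {b1.2, b2.1} {b3.1} {b3.2} {b4.2}, out.j being that stage's outer ports


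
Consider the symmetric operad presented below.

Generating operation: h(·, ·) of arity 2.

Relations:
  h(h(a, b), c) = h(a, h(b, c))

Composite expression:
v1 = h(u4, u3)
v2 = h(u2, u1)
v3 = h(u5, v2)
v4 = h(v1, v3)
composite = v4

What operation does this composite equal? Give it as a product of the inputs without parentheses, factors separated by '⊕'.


u4 ⊕ u3 ⊕ u5 ⊕ u2 ⊕ u1

All parenthesizations of h agree; list the u-inputs left to right.
h(u4, u3) unparenthesizes to u4 ⊕ u3
h(u2, u1) unparenthesizes to u2 ⊕ u1
h(u5, h(u2, u1)) unparenthesizes to u5 ⊕ u2 ⊕ u1
h(h(u4, u3), h(u5, h(u2, u1))) unparenthesizes to u4 ⊕ u3 ⊕ u5 ⊕ u2 ⊕ u1


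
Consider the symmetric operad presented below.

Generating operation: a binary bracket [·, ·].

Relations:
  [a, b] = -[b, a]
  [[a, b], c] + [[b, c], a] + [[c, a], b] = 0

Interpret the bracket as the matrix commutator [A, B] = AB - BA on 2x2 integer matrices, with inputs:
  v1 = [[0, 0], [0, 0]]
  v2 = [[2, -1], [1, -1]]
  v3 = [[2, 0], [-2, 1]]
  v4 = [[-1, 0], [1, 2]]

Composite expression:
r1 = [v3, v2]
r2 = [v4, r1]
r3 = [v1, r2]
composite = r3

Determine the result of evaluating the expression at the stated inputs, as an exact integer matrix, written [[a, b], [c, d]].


[[0, 0], [0, 0]]

[v3, v2] = [[-2, -1], [-7, 2]]
[v4, [v3, v2]] = [[1, 3], [-25, -1]]
[v1, [v4, [v3, v2]]] = [[0, 0], [0, 0]]
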